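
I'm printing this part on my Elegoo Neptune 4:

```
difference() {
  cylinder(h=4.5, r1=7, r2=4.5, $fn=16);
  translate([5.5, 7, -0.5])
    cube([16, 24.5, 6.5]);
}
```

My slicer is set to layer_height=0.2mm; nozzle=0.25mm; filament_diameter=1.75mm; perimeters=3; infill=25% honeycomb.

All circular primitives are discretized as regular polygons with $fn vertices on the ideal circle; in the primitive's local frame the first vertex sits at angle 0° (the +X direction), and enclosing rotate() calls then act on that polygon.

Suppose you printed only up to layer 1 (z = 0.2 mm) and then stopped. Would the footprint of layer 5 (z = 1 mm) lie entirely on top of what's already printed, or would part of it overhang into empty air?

entirely on top

Compare the two slices. At z = 0.2: the cone: at t=0.044 of its height the radius interpolates to r₁+(r₂−r₁)t = 6.889, giving a regular 16-gon of that circumradius (area = (16/2)·6.889²·sin(360°/16) = 145.29 mm²); the cube at (5.5, 7) (footprint 16×24.5) is included at this height (area 392.00 mm²); Subtracting the remaining from the first: starting from the cone (145.29 mm²), the 16×24.5 cube at (5.5, 7) misses the remaining region (no effect) — area = 145.29 mm². At z = 1: the cone (r1=7→r2=4.5) has section circumradius 6.444 here — a regular 16-gon (area = (16/2)·6.444²·sin(360°/16) = 127.15 mm²); the cube at (5.5, 7) (footprint 16×24.5) is included at this height (area 392.00 mm²); Subtracting the remaining from the first: starting from the cone (127.15 mm²), the 16×24.5 cube at (5.5, 7) misses the remaining region (no effect) — area = 127.15 mm². Checking containment: the cross-section at z = 1 is a subset of the cross-section at z = 0.2.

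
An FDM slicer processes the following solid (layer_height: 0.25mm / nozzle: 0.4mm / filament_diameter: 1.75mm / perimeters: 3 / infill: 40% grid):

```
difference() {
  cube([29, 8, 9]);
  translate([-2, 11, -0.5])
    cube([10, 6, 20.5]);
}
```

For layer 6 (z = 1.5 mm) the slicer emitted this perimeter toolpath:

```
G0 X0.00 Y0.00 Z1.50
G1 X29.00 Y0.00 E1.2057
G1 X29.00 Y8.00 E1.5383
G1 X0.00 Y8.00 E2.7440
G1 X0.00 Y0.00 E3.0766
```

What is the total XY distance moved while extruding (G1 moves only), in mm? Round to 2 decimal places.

Sum the Euclidean lengths of each G1 segment: total = 74.00 mm.

74.00 mm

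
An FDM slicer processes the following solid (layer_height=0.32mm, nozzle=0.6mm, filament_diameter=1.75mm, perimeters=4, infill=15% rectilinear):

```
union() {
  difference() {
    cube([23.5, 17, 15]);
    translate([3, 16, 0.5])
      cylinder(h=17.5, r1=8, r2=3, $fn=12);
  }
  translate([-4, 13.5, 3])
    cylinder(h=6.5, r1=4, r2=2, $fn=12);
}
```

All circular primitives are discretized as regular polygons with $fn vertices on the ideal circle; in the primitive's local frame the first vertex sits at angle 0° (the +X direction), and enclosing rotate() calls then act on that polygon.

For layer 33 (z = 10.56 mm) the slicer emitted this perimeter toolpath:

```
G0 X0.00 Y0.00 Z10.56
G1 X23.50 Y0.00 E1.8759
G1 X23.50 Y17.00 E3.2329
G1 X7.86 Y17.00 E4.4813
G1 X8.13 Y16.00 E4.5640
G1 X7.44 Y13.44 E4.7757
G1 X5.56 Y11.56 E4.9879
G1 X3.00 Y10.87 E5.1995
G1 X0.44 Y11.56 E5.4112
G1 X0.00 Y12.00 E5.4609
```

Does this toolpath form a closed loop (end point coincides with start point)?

no

Start point (G0): (0.00, 0.00). End point (last G1): the path does not return to the start — open.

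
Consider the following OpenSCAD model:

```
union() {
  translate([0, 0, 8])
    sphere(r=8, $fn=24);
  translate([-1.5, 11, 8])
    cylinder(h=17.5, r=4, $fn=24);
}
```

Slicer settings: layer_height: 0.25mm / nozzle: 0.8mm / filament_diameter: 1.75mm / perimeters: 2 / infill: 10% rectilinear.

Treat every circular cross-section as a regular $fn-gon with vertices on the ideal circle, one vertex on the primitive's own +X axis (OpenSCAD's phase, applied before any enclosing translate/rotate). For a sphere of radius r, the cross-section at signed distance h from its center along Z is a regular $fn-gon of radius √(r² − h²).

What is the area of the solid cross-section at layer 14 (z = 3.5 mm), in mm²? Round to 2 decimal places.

At z = 3.5 mm: the r=8 sphere contributes a regular 24-gon of circumradius √(8²−4.5²) = 6.614 (area = (24/2)·6.614²·sin(360°/24) = 135.88 mm²); the cylinder at (-1.5, 11) is not intersected at this z (z outside [8, 25.5]); Taking the union: only the r=8 sphere is present, so the union is just that shape — area = 135.88 mm². Overall, the cross-section is a single solid region. Net area = 135.88 mm².

135.88 mm²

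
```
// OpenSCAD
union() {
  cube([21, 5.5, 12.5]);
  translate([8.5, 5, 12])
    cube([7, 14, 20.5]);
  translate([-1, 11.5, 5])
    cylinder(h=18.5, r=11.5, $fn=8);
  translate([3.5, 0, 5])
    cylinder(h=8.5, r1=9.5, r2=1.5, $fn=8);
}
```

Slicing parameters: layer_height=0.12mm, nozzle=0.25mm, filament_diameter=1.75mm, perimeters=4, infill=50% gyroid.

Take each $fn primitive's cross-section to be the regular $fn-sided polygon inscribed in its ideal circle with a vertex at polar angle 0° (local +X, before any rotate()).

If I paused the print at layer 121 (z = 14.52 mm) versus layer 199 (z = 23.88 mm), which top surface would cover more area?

Layer 121 (z = 14.52): the cube does not reach this height (z outside [0, 12.5]); the 7×14 cube at (8.5, 5) contributes its full rectangle (area 98.00 mm²); the r=11.5 cylinder at (-1, 11.5) gives a regular 8-gon of circumradius 11.5 (constant along its height) (area = (8/2)·11.500²·sin(360°/8) = 374.06 mm²); the cone at (3.5, 0) is not intersected at this z (z outside [5, 13.5]); Merging all regions: the regions partially overlap — summed areas 472.06 mm² minus the doubly-counted overlap 9.66 mm² gives 462.40 mm² — area = 462.40 mm². So its area = 462.40 mm². Layer 199 (z = 23.88): the cube is absent (z outside [0, 12.5]); the cube at (8.5, 5) is present — its section is the full 7×14 rectangle (area 98.00 mm²); the cylinder at (-1, 11.5) does not reach this height (z outside [5, 23.5]); the cone at (3.5, 0) is absent (z outside [5, 13.5]); Taking the union: only the 7×14 cube at (8.5, 5) is present, so the union is just that shape — area = 98.00 mm². So its area = 98.00 mm². Layer 121 is larger (462.40 vs 98.00 mm²).

layer 121 (z = 14.52 mm)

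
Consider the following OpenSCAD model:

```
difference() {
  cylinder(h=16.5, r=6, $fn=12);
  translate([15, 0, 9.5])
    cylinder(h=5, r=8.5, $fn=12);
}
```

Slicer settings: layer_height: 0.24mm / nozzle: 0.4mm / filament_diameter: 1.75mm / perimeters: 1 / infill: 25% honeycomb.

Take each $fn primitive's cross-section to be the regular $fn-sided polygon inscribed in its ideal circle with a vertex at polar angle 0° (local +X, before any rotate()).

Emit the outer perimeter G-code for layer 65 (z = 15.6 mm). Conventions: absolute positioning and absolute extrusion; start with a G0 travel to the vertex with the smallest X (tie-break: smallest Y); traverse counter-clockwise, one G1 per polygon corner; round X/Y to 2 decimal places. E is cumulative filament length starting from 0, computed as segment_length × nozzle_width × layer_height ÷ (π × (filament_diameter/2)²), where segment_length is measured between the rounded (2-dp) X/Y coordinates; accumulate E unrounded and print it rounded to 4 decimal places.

At z = 15.6 mm: the r=6 cylinder gives a regular 12-gon of circumradius 6 (constant along its height); the cylinder at (15, 0) does not reach this height (z outside [9.5, 14.5]); Subtracting the remaining from the first: none of the subtracted shapes is present at this height, so the r=6 cylinder is unchanged — 1 connected region. The outline is a single polygon with 12 vertices. Extrusion per mm of travel: 0.4 × 0.24 / (π × 0.875²) = 0.039912. Accumulating E over each segment gives final E = 1.4881.

G0 X-6.00 Y0.00 Z15.60
G1 X-5.20 Y-3.00 E0.1239
G1 X-3.00 Y-5.20 E0.2481
G1 X0.00 Y-6.00 E0.3720
G1 X3.00 Y-5.20 E0.4959
G1 X5.20 Y-3.00 E0.6201
G1 X6.00 Y0.00 E0.7440
G1 X5.20 Y3.00 E0.8680
G1 X3.00 Y5.20 E0.9921
G1 X0.00 Y6.00 E1.1161
G1 X-3.00 Y5.20 E1.2400
G1 X-5.20 Y3.00 E1.3642
G1 X-6.00 Y0.00 E1.4881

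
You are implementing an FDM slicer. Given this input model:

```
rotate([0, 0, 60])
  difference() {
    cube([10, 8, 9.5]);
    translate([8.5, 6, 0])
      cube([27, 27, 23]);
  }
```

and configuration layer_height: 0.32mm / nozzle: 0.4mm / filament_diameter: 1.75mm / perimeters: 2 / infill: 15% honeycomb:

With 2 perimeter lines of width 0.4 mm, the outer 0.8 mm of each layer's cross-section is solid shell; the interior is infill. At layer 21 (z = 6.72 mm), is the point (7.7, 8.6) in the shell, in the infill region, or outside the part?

outside

At z = 6.72 mm: the cube is present — its section is the full 10×8 rectangle; the 27×27 cube at (8.5, 6) contributes its full rectangle; Subtracting the remaining from the first: starting from the 10×8 cube, the 27×27 cube at (8.5, 6) partially overlaps it — only the 3.00 mm² overlap (of its 729.00 mm²) is removed, clipping the outline — 1 connected region; (whole slice rotated 60° about Z — lengths, areas and connectivity unchanged). Overall, the cross-section is a single solid region. Undo the 60° rotation: the query point maps to (11.298, -2.368) in the un-rotated model frame. The nearest boundary edge runs (10.00, 0.00)→(0.00, 0.00); distance from the point to it = 2.70 mm. The point is not inside any of the regions above, so it lies outside the cross-section (2.70 mm from the nearest boundary).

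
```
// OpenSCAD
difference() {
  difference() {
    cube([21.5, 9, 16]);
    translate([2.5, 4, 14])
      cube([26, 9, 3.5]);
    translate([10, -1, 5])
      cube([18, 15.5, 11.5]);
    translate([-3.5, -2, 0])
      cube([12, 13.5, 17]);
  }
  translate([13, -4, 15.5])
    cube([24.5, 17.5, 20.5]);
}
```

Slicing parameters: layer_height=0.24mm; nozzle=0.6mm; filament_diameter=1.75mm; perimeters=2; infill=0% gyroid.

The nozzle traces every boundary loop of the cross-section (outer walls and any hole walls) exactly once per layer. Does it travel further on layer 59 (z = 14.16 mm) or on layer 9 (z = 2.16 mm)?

Layer 59 (z = 14.16): the 21.5×9 cube contributes its full rectangle (perimeter 61.00 mm); the cube at (2.5, 4) is present — its section is the full 26×9 rectangle (perimeter 70.00 mm); the cube at (10, -1) (footprint 18×15.5) is included at this height (perimeter 67.00 mm); the cube at (-3.5, -2) is present — its section is the full 12×13.5 rectangle (perimeter 51.00 mm); Taking the first minus the rest: starting from the 21.5×9 cube, the 26×9 cube at (2.5, 4) partially overlaps it — only the 95.00 mm² overlap (of its 234.00 mm²) is removed, clipping the outline; the 18×15.5 cube at (10, -1) partially overlaps it — only the 46.00 mm² overlap (of its 279.00 mm²) is removed, clipping the outline; the 12×13.5 cube at (-3.5, -2) partially overlaps it — only the 46.50 mm² overlap (of its 162.00 mm²) is removed, clipping the outline — boundary = 11.00 mm; the cube at (13, -4) does not reach this height (z outside [15.5, 36]); After the difference (first − rest): none of the subtracted shapes is present at this height, so that combined region is unchanged — boundary = 11.00 mm. So its perimeter = 11.00 mm. Layer 9 (z = 2.16): the cube is present — its section is the full 21.5×9 rectangle (perimeter 61.00 mm); the cube at (2.5, 4) is absent (z outside [14, 17.5]); the cube at (10, -1) does not reach this height (z outside [5, 16.5]); the cube at (-3.5, -2) is present — its section is the full 12×13.5 rectangle (perimeter 51.00 mm); Taking the first minus the rest: starting from the 21.5×9 cube, the 12×13.5 cube at (-3.5, -2) partially overlaps it — only the 76.50 mm² overlap (of its 162.00 mm²) is removed, clipping the outline — boundary = 44.00 mm; the cube at (13, -4) is not intersected at this z (z outside [15.5, 36]); After the difference (first − rest): none of the subtracted shapes is present at this height, so that combined region is unchanged — boundary = 44.00 mm. So its perimeter = 44.00 mm. Layer 9 is larger (44.00 vs 11.00 mm).

layer 9 (z = 2.16 mm)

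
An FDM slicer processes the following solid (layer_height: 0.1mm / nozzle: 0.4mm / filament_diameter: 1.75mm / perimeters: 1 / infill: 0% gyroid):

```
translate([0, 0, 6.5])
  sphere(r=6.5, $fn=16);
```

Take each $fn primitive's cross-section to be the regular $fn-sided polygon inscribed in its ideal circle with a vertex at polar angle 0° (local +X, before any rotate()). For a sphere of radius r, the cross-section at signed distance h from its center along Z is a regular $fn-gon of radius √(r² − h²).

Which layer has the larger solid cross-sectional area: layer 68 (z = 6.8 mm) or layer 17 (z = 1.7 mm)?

layer 68 (z = 6.8 mm)

Layer 68 (z = 6.8): the r=6.5 sphere contributes a regular 16-gon of circumradius √(6.5²−0.3²) = 6.493 (area = (16/2)·6.493²·sin(360°/16) = 129.07 mm²). So its area = 129.07 mm². Layer 17 (z = 1.7): the sphere: section is a regular 16-gon, circumradius = √(r²−h²) = √(6.5²−4.8²) = 4.383 (area = (16/2)·4.383²·sin(360°/16) = 58.81 mm²). So its area = 58.81 mm². Layer 68 is larger (129.07 vs 58.81 mm²).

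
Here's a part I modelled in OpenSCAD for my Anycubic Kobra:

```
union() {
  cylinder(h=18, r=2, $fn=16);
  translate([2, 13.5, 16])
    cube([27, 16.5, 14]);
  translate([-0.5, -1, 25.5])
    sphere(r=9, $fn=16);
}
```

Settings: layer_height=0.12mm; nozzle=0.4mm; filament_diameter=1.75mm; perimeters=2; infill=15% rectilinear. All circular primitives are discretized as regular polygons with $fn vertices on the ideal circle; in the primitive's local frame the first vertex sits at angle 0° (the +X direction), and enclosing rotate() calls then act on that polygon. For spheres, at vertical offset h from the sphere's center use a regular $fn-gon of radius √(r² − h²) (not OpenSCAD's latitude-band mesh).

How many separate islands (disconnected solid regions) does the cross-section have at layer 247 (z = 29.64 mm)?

At z = 29.64 mm: the cylinder is absent (z outside [0, 18]); the 27×16.5 cube at (2, 13.5) contributes its full rectangle; the sphere at (-0.5, -1): section is a regular 16-gon, circumradius = √(r²−h²) = √(9²−4.14²) = 7.991; Combining (union): the 2 present regions are separate (no shared area or edge), so areas and boundary lengths simply add and each stays a separate island — 2 connected regions. Overall, the cross-section has 2 separate islands. Island count = 2.

2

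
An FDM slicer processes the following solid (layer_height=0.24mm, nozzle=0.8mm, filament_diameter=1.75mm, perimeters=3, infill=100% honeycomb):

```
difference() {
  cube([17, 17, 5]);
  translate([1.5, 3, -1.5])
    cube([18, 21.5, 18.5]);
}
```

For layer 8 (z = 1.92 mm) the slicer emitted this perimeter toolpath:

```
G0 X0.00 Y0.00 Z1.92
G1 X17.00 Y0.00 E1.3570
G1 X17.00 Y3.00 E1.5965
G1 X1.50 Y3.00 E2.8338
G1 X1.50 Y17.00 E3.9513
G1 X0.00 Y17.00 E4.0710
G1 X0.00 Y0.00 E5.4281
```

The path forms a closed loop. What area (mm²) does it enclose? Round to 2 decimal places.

72.00 mm²

Apply the shoelace formula to the sequence of (X, Y) vertices; enclosed area = 72.00 mm².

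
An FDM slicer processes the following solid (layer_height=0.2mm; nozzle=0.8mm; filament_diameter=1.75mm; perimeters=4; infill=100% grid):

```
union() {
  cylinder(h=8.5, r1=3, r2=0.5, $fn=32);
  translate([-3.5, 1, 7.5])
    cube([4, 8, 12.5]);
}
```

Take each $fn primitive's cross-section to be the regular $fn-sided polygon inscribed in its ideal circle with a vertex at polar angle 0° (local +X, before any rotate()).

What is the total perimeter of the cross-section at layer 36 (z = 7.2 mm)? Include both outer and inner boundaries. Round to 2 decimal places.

5.54 mm

At z = 7.2 mm: the cone contributes a regular 32-gon of circumradius 0.882 (interpolated between r1=3 and r2=0.5 at t=0.847) (perimeter = 2·32·0.882·sin(180°/32) = 5.54 mm); the cube at (-3.5, 1) does not reach this height (z outside [7.5, 20]); Taking the union: only the cone is present, so the union is just that shape — boundary = 5.54 mm. Overall, the cross-section is a single solid region. Total boundary length (outer) = 5.54 mm.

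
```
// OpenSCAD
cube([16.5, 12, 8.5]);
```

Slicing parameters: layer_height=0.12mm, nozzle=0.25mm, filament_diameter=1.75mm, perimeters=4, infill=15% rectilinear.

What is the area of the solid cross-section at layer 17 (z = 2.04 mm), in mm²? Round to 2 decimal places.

At z = 2.04 mm: the cube (footprint 16.5×12) is included at this height (area 198.00 mm²). Overall, the cross-section is a single solid region. Net area = 198.00 mm².

198.00 mm²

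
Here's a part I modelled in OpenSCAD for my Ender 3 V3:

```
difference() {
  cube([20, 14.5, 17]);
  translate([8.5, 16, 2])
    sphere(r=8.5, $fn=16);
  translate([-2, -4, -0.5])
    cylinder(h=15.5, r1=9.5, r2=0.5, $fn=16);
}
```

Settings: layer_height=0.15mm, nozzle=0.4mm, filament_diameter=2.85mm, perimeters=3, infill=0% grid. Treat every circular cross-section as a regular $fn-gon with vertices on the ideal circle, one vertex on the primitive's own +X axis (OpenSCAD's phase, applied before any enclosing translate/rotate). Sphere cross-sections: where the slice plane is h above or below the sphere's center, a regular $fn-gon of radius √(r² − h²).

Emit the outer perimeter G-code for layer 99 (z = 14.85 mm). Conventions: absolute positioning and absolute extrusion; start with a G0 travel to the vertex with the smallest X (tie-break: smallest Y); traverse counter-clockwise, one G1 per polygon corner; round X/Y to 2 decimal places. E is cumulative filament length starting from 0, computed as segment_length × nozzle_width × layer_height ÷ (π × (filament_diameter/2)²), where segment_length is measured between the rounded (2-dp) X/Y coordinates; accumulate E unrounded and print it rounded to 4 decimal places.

At z = 14.85 mm: the cube (footprint 20×14.5) is included at this height; the sphere at (8.5, 16) is absent (|z−center|=12.850 > r=8.5); the cone at (-2, -4): at t=0.990 of its height the radius interpolates to r₁+(r₂−r₁)t = 0.587, giving a regular 16-gon of that circumradius; After the difference (first − rest): starting from the 20×14.5 cube, the cone at (-2, -4) misses the remaining region (no effect) — 1 connected region. The outline is a single polygon with 4 vertices. Extrusion per mm of travel: 0.4 × 0.15 / (π × 1.425²) = 0.009405. Accumulating E over each segment gives final E = 0.6490.

G0 X0.00 Y0.00 Z14.85
G1 X20.00 Y0.00 E0.1881
G1 X20.00 Y14.50 E0.3245
G1 X0.00 Y14.50 E0.5126
G1 X0.00 Y0.00 E0.6490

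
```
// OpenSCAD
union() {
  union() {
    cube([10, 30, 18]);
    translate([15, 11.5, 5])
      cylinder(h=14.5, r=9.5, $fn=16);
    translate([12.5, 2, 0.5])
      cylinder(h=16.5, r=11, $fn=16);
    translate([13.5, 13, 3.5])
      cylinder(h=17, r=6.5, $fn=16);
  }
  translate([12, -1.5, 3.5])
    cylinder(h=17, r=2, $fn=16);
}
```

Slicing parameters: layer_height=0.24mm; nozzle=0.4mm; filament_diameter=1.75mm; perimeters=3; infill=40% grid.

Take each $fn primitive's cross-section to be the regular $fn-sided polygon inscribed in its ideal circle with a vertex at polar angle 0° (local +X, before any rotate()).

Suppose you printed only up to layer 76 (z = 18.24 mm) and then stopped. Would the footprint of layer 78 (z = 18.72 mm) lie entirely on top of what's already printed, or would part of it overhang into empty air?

Compare the two slices. At z = 18.24: the cube is not intersected at this z (z outside [0, 18]); the cylinder at (15, 11.5): section is a regular 16-gon, circumradius r=9.5 (area = (16/2)·9.500²·sin(360°/16) = 276.30 mm²); the cylinder at (12.5, 2) is absent (z outside [0.5, 17]); the r=6.5 cylinder at (13.5, 13) contributes a regular 16-gon of circumradius 6.5 (area = (16/2)·6.500²·sin(360°/16) = 129.35 mm²); Combining (union): the r=6.5 cylinder at (13.5, 13) lies entirely inside the r=9.5 cylinder at (15, 11.5), so the union is just the r=9.5 cylinder at (15, 11.5) — area = 276.30 mm²; the r=2 cylinder at (12, -1.5) contributes a regular 16-gon of circumradius 2 (area = (16/2)·2.000²·sin(360°/16) = 12.25 mm²); Merging all regions: the 2 present regions are separate (no shared area or edge), so areas and boundary lengths simply add and each stays a separate island — area = 288.54 mm². At z = 18.72: the cube is absent (z outside [0, 18]); the cylinder at (15, 11.5): section is a regular 16-gon, circumradius r=9.5 (area = (16/2)·9.500²·sin(360°/16) = 276.30 mm²); the cylinder at (12.5, 2) does not reach this height (z outside [0.5, 17]); the cylinder at (13.5, 13): section is a regular 16-gon, circumradius r=6.5 (area = (16/2)·6.500²·sin(360°/16) = 129.35 mm²); Combining (union): the r=6.5 cylinder at (13.5, 13) lies entirely inside the r=9.5 cylinder at (15, 11.5), so the union is just the r=9.5 cylinder at (15, 11.5) — area = 276.30 mm²; the r=2 cylinder at (12, -1.5) contributes a regular 16-gon of circumradius 2 (area = (16/2)·2.000²·sin(360°/16) = 12.25 mm²); Taking the union: the 2 present regions are separate (no shared area or edge), so areas and boundary lengths simply add and each stays a separate island — area = 288.54 mm². Checking containment: the cross-section at z = 18.72 is a subset of the cross-section at z = 18.24.

entirely on top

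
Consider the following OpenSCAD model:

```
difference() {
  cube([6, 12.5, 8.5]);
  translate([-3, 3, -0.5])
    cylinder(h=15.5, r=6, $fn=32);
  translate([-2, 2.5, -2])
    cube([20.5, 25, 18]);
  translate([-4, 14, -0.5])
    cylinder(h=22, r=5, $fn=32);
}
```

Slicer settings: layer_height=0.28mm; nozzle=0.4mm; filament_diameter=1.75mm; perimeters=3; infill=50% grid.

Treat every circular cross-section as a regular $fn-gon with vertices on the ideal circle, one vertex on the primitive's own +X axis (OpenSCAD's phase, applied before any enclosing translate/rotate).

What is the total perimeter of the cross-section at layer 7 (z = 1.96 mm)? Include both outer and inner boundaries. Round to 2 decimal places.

At z = 1.96 mm: the cube (footprint 6×12.5) is included at this height (perimeter 37.00 mm); the r=6 cylinder at (-3, 3) gives a regular 32-gon of circumradius 6 (constant along its height) (perimeter = 2·32·6.000·sin(180°/32) = 37.64 mm); the 20.5×25 cube at (-2, 2.5) contributes its full rectangle (perimeter 91.00 mm); the cylinder at (-4, 14): section is a regular 32-gon, circumradius r=5 (perimeter = 2·32·5.000·sin(180°/32) = 31.37 mm); Taking the first minus the rest: starting from the 6×12.5 cube, the r=6 cylinder at (-3, 3) partially overlaps it — only the 19.09 mm² overlap (of its 112.37 mm²) is removed, clipping the outline; the 20.5×25 cube at (-2, 2.5) partially overlaps it — only the 47.58 mm² overlap (of its 512.50 mm²) is removed, clipping the outline; the r=5 cylinder at (-4, 14) misses the remaining region (no effect) — boundary = 12.03 mm. Overall, the cross-section is a single solid region. Total boundary length (outer) = 12.03 mm.

12.03 mm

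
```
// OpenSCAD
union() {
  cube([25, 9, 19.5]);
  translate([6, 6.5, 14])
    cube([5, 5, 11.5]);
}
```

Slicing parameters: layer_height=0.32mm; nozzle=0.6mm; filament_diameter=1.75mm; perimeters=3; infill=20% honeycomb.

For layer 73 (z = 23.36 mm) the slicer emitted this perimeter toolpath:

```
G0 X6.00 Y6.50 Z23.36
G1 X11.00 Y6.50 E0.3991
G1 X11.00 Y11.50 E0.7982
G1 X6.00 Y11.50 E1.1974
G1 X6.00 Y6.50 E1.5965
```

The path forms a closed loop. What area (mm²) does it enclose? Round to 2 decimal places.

Apply the shoelace formula to the sequence of (X, Y) vertices; enclosed area = 25.00 mm².

25.00 mm²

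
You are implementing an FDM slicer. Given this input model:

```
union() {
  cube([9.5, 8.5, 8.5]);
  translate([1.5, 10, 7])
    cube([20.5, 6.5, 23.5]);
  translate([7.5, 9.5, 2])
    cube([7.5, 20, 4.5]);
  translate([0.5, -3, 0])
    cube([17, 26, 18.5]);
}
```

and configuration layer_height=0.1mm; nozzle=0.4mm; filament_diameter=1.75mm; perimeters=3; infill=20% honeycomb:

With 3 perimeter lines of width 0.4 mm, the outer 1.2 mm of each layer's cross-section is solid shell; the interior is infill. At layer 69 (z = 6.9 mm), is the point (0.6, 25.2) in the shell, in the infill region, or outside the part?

At z = 6.9 mm: the 9.5×8.5 cube contributes its full rectangle; the cube at (1.5, 10) does not reach this height (z outside [7, 30.5]); the cube at (7.5, 9.5) does not reach this height (z outside [2, 6.5]); the cube at (0.5, -3) is present — its section is the full 17×26 rectangle; Combining (union): the regions partially overlap (shared area 76.50 mm²), so overlapping operands fuse into one piece — 1 connected region. Overall, the cross-section is a single solid region. The nearest boundary edge runs (0.50, 23.00)→(17.50, 23.00); distance from the point to it = 2.20 mm. The point is not inside any of the regions above, so it lies outside the cross-section (2.20 mm from the nearest boundary).

outside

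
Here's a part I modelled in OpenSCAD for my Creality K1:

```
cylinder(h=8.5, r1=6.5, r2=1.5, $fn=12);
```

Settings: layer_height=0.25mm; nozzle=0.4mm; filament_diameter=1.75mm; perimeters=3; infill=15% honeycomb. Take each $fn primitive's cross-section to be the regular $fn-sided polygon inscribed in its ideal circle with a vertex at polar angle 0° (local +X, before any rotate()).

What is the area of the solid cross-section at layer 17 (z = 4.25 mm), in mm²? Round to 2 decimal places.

At z = 4.25 mm: the cone (r1=6.5→r2=1.5) has section circumradius 4.000 here — a regular 12-gon (area = (12/2)·4.000²·sin(360°/12) = 48.00 mm²). Overall, the cross-section is a single solid region. Net area = 48.00 mm².

48.00 mm²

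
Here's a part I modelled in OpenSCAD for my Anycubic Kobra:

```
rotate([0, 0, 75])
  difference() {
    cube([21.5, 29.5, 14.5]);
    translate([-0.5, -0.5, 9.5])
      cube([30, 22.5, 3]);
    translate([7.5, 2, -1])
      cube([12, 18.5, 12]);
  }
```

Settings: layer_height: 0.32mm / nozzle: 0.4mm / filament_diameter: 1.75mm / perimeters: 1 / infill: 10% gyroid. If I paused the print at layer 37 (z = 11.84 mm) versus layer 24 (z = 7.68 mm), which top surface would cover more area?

Layer 37 (z = 11.84): the cube (footprint 21.5×29.5) is included at this height (area 634.25 mm²); the 30×22.5 cube at (-0.5, -0.5) contributes its full rectangle (area 675.00 mm²); the cube at (7.5, 2) is not intersected at this z (z outside [-1, 11]); Subtracting the remaining from the first: starting from the 21.5×29.5 cube (634.25 mm²), the 30×22.5 cube at (-0.5, -0.5) partially overlaps it — only the 473.00 mm² overlap (of its 675.00 mm²) is removed, clipping the outline — area = 161.25 mm²; (whole slice rotated 75° about Z — lengths, areas and connectivity unchanged). So its area = 161.25 mm². Layer 24 (z = 7.68): the cube is present — its section is the full 21.5×29.5 rectangle (area 634.25 mm²); the cube at (-0.5, -0.5) does not reach this height (z outside [9.5, 12.5]); the cube at (7.5, 2) is present — its section is the full 12×18.5 rectangle (area 222.00 mm²); Taking the first minus the rest: starting from the 21.5×29.5 cube (634.25 mm²), the 12×18.5 cube at (7.5, 2) lies wholly inside it (removes its full 222.00 mm² and its 61.00 mm outline becomes a hole wall) — area = 412.25 mm²; (whole slice rotated 75° about Z — lengths, areas and connectivity unchanged). So its area = 412.25 mm². Layer 24 is larger (412.25 vs 161.25 mm²).

layer 24 (z = 7.68 mm)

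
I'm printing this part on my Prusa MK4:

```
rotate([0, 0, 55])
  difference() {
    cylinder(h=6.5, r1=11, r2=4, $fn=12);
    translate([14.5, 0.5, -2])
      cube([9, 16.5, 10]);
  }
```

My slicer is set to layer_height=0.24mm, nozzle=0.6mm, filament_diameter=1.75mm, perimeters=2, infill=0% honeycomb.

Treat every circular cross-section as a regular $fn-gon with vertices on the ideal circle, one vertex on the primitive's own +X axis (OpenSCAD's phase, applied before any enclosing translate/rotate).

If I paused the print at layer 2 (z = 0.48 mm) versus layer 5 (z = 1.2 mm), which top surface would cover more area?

layer 2 (z = 0.48 mm)

Layer 2 (z = 0.48): the cone (r1=11→r2=4) has section circumradius 10.483 here — a regular 12-gon (area = (12/2)·10.483²·sin(360°/12) = 329.68 mm²); the cube at (14.5, 0.5) (footprint 9×16.5) is included at this height (area 148.50 mm²); Taking the first minus the rest: starting from the cone (329.68 mm²), the 9×16.5 cube at (14.5, 0.5) misses the remaining region (no effect) — area = 329.68 mm²; (whole slice rotated 55° about Z — lengths, areas and connectivity unchanged). So its area = 329.68 mm². Layer 5 (z = 1.2): the cone contributes a regular 12-gon of circumradius 9.708 (interpolated between r1=11 and r2=4 at t=0.185) (area = (12/2)·9.708²·sin(360°/12) = 282.72 mm²); the cube at (14.5, 0.5) (footprint 9×16.5) is included at this height (area 148.50 mm²); After the difference (first − rest): starting from the cone (282.72 mm²), the 9×16.5 cube at (14.5, 0.5) misses the remaining region (no effect) — area = 282.72 mm²; (whole slice rotated 55° about Z — lengths, areas and connectivity unchanged). So its area = 282.72 mm². Layer 2 is larger (329.68 vs 282.72 mm²).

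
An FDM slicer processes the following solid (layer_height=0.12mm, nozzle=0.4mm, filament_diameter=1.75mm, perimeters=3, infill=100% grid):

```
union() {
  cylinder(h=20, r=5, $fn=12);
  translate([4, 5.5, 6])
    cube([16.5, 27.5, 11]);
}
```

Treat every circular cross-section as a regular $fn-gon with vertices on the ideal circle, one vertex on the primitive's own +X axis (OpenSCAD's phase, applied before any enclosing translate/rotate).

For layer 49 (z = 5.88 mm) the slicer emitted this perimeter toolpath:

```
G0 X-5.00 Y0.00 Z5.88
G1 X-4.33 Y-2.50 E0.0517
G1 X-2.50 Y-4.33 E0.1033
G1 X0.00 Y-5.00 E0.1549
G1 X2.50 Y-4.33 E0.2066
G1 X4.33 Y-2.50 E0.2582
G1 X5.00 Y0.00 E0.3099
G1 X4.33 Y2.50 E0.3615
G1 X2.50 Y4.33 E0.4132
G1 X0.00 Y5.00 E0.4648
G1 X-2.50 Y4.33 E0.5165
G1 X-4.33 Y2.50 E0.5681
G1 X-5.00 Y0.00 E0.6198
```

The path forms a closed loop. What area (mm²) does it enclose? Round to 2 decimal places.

75.00 mm²

Apply the shoelace formula to the sequence of (X, Y) vertices; enclosed area = 75.00 mm².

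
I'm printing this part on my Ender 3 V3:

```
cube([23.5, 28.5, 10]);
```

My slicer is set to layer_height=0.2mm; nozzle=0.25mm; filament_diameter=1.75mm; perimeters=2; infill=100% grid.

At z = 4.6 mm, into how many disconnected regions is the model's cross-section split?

At z = 4.6 mm: the cube (footprint 23.5×28.5) is included at this height. The result has 1 disconnected region.

1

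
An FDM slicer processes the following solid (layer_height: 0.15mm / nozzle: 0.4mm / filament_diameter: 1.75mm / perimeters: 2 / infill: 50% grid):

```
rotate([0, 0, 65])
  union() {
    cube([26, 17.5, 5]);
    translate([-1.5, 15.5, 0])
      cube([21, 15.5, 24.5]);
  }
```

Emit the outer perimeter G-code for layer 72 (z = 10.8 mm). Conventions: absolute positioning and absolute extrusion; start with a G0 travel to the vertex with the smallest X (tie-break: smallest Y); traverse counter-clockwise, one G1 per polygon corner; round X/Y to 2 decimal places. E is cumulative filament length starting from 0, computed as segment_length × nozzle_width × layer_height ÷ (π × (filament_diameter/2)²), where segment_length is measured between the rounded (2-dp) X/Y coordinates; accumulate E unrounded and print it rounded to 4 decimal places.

At z = 10.8 mm: the cube is not intersected at this z (z outside [0, 5]); the cube at (-1.5, 15.5) (footprint 21×15.5) is included at this height; Combining (union): only the 21×15.5 cube at (-1.5, 15.5) is present, so the union is just that shape — 1 connected region; (whole slice rotated 65° about Z — lengths, areas and connectivity unchanged). The outline is a single polygon with 4 vertices. Extrusion per mm of travel: 0.4 × 0.15 / (π × 0.875²) = 0.024945. Accumulating E over each segment gives final E = 1.8207.

G0 X-28.73 Y11.74 Z10.80
G1 X-14.68 Y5.19 E0.3867
G1 X-5.81 Y24.22 E0.9104
G1 X-19.85 Y30.77 E1.2969
G1 X-28.73 Y11.74 E1.8207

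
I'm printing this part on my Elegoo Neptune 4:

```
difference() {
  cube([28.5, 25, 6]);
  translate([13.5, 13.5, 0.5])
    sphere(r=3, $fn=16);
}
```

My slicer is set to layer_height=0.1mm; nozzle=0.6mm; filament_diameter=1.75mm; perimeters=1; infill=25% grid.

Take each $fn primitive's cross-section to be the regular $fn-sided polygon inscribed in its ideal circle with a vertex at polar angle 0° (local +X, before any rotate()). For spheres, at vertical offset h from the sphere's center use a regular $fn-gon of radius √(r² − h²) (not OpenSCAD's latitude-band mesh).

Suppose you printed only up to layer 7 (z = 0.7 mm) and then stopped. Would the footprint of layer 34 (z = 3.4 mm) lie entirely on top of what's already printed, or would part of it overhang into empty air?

part overhangs

Compare the two slices. At z = 0.7: the cube (footprint 28.5×25) is included at this height (area 712.50 mm²); the r=3 sphere at (13.5, 13.5) contributes a regular 16-gon of circumradius √(3²−0.2²) = 2.993 (area = (16/2)·2.993²·sin(360°/16) = 27.43 mm²); After the difference (first − rest): starting from the 28.5×25 cube (712.50 mm²), the r=3 sphere at (13.5, 13.5) lies wholly inside it (removes its full 27.43 mm² and its 18.69 mm outline becomes a hole wall) — area = 685.07 mm². At z = 3.4: the cube is present — its section is the full 28.5×25 rectangle (area 712.50 mm²); the sphere at (13.5, 13.5): section is a regular 16-gon, circumradius = √(r²−h²) = √(3²−2.9²) = 0.768 (area = (16/2)·0.768²·sin(360°/16) = 1.81 mm²); Taking the first minus the rest: starting from the 28.5×25 cube (712.50 mm²), the r=3 sphere at (13.5, 13.5) lies wholly inside it (removes its full 1.81 mm² and its 4.80 mm outline becomes a hole wall) — area = 710.69 mm². Checking containment: at z = 3.4 the cross-section extends beyond the z = 0.7 cross-section by about 25.62 mm².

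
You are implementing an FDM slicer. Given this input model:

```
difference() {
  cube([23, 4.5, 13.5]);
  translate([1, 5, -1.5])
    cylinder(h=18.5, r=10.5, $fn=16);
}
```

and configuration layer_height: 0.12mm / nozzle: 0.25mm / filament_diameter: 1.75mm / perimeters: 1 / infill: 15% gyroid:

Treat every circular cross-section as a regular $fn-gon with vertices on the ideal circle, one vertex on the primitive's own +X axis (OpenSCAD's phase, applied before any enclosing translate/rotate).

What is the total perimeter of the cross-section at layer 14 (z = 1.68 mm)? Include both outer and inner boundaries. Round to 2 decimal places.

At z = 1.68 mm: the cube is present — its section is the full 23×4.5 rectangle (perimeter 55.00 mm); the cylinder at (1, 5): section is a regular 16-gon, circumradius r=10.5 (perimeter = 2·16·10.500·sin(180°/16) = 65.55 mm); After the difference (first − rest): starting from the 23×4.5 cube, the r=10.5 cylinder at (1, 5) partially overlaps it — only the 49.06 mm² overlap (of its 337.53 mm²) is removed, clipping the outline — boundary = 33.82 mm. Overall, the cross-section is a single solid region. Total boundary length (outer) = 33.82 mm.

33.82 mm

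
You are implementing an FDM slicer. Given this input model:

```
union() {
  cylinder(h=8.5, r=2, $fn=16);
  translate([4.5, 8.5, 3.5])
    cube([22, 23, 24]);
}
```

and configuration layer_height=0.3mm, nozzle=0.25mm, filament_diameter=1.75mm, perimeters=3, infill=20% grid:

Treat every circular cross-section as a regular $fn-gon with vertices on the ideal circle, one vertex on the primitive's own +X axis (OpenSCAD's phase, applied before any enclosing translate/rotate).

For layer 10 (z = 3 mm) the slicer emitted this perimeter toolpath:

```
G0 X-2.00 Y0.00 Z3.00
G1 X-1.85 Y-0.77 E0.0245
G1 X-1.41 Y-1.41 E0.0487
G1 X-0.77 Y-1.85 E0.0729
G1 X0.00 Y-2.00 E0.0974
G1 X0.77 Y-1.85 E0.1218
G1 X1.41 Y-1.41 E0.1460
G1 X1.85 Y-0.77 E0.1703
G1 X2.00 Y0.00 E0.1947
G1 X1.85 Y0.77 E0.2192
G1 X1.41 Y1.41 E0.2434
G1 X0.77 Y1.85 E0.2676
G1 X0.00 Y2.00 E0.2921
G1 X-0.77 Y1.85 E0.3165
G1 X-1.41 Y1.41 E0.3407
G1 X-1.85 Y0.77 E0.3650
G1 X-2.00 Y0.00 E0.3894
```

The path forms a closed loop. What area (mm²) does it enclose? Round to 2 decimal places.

12.25 mm²

Apply the shoelace formula to the sequence of (X, Y) vertices; enclosed area = 12.25 mm².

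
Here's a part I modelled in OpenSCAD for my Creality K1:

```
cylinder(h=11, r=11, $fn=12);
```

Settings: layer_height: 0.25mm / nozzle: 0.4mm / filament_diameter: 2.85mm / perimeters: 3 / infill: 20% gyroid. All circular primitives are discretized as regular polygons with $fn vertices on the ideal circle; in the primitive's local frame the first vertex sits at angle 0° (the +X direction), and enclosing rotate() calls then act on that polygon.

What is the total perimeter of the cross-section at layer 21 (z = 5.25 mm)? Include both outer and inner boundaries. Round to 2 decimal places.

At z = 5.25 mm: the r=11 cylinder gives a regular 12-gon of circumradius 11 (constant along its height) (perimeter = 2·12·11.000·sin(180°/12) = 68.33 mm). Overall, the cross-section is a single solid region. Total boundary length (outer) = 68.33 mm.

68.33 mm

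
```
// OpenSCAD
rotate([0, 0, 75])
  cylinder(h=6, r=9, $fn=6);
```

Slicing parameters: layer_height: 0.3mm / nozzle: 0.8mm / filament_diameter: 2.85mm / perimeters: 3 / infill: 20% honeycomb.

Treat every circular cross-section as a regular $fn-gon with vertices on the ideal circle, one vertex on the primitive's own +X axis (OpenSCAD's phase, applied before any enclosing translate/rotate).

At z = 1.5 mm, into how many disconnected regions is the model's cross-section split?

At z = 1.5 mm: the cylinder: section is a regular 6-gon, circumradius r=9; (rotated 75° about Z; rotation is an isometry so areas/perimeters/island counts are preserved). The result has 1 disconnected region.

1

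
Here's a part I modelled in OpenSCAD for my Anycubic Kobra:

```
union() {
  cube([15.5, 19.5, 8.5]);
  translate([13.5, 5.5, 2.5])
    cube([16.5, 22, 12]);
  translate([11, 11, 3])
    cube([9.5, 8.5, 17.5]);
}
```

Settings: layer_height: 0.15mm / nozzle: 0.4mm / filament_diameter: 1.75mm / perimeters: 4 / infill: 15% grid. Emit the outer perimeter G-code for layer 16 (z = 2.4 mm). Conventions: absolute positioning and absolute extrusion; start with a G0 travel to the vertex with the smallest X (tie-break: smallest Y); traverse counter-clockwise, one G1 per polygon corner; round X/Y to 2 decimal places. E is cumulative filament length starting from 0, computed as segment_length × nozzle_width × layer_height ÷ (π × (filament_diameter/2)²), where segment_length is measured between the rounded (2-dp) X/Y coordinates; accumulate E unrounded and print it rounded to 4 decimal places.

G0 X0.00 Y0.00 Z2.40
G1 X15.50 Y0.00 E0.3866
G1 X15.50 Y19.50 E0.8731
G1 X0.00 Y19.50 E1.2597
G1 X0.00 Y0.00 E1.7462

At z = 2.4 mm: the cube is present — its section is the full 15.5×19.5 rectangle; the cube at (13.5, 5.5) does not reach this height (z outside [2.5, 14.5]); the cube at (11, 11) does not reach this height (z outside [3, 20.5]); Combining (union): only the 15.5×19.5 cube is present, so the union is just that shape — 1 connected region. The outline is a single polygon with 4 vertices. Extrusion per mm of travel: 0.4 × 0.15 / (π × 0.875²) = 0.024945. Accumulating E over each segment gives final E = 1.7462.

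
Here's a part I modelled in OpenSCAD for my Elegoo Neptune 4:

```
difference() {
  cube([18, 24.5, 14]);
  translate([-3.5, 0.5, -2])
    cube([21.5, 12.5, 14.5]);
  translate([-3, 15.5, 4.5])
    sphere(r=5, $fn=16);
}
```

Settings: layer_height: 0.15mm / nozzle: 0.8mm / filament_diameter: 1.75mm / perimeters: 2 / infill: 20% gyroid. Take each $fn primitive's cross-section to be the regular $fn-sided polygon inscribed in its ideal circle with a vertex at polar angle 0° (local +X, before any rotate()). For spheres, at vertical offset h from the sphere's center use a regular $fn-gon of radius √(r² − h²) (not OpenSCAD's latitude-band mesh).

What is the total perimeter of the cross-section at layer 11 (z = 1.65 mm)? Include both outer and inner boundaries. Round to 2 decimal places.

At z = 1.65 mm: the 18×24.5 cube contributes its full rectangle (perimeter 85.00 mm); the 21.5×12.5 cube at (-3.5, 0.5) contributes its full rectangle (perimeter 68.00 mm); the sphere at (-3, 15.5): section is a regular 16-gon, circumradius = √(r²−h²) = √(5²−2.85²) = 4.108 (perimeter = 2·16·4.108·sin(180°/16) = 25.65 mm); After the difference (first − rest): starting from the 18×24.5 cube, the 21.5×12.5 cube at (-3.5, 0.5) partially overlaps it — only the 225.00 mm² overlap (of its 268.75 mm²) is removed, clipping the outline; the r=5 sphere at (-3, 15.5) partially overlaps it — only the 3.92 mm² overlap (of its 51.67 mm²) is removed, clipping the outline — boundary = 96.32 mm. Overall, the cross-section has 2 separate islands. Total boundary length (outer) = 96.32 mm.

96.32 mm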